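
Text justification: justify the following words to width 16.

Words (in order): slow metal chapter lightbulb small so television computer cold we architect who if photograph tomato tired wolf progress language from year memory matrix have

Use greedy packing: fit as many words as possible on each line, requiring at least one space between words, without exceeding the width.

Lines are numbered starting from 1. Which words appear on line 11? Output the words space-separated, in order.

Answer: year memory

Derivation:
Line 1: ['slow', 'metal'] (min_width=10, slack=6)
Line 2: ['chapter'] (min_width=7, slack=9)
Line 3: ['lightbulb', 'small'] (min_width=15, slack=1)
Line 4: ['so', 'television'] (min_width=13, slack=3)
Line 5: ['computer', 'cold', 'we'] (min_width=16, slack=0)
Line 6: ['architect', 'who', 'if'] (min_width=16, slack=0)
Line 7: ['photograph'] (min_width=10, slack=6)
Line 8: ['tomato', 'tired'] (min_width=12, slack=4)
Line 9: ['wolf', 'progress'] (min_width=13, slack=3)
Line 10: ['language', 'from'] (min_width=13, slack=3)
Line 11: ['year', 'memory'] (min_width=11, slack=5)
Line 12: ['matrix', 'have'] (min_width=11, slack=5)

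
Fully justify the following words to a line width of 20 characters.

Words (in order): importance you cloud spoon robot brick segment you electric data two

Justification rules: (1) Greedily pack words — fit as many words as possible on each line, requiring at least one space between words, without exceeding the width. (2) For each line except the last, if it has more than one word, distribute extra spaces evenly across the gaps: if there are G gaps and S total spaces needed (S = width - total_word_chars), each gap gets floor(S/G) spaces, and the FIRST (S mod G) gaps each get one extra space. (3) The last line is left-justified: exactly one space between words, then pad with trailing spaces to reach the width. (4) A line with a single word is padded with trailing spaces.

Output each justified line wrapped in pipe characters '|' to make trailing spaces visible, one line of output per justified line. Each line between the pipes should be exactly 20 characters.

Answer: |importance you cloud|
|spoon   robot  brick|
|segment you electric|
|data two            |

Derivation:
Line 1: ['importance', 'you', 'cloud'] (min_width=20, slack=0)
Line 2: ['spoon', 'robot', 'brick'] (min_width=17, slack=3)
Line 3: ['segment', 'you', 'electric'] (min_width=20, slack=0)
Line 4: ['data', 'two'] (min_width=8, slack=12)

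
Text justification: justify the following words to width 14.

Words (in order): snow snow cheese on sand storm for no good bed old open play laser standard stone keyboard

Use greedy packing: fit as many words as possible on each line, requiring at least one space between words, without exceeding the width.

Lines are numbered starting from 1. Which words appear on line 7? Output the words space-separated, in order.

Line 1: ['snow', 'snow'] (min_width=9, slack=5)
Line 2: ['cheese', 'on', 'sand'] (min_width=14, slack=0)
Line 3: ['storm', 'for', 'no'] (min_width=12, slack=2)
Line 4: ['good', 'bed', 'old'] (min_width=12, slack=2)
Line 5: ['open', 'play'] (min_width=9, slack=5)
Line 6: ['laser', 'standard'] (min_width=14, slack=0)
Line 7: ['stone', 'keyboard'] (min_width=14, slack=0)

Answer: stone keyboard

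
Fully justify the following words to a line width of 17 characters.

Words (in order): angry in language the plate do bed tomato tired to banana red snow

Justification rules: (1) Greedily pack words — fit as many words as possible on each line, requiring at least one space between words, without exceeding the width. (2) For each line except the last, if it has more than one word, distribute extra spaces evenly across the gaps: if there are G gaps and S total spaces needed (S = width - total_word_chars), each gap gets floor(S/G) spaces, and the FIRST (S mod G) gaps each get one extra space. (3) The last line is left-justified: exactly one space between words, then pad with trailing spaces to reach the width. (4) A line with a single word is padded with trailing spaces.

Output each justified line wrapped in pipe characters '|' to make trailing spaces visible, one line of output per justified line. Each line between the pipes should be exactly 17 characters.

Line 1: ['angry', 'in', 'language'] (min_width=17, slack=0)
Line 2: ['the', 'plate', 'do', 'bed'] (min_width=16, slack=1)
Line 3: ['tomato', 'tired', 'to'] (min_width=15, slack=2)
Line 4: ['banana', 'red', 'snow'] (min_width=15, slack=2)

Answer: |angry in language|
|the  plate do bed|
|tomato  tired  to|
|banana red snow  |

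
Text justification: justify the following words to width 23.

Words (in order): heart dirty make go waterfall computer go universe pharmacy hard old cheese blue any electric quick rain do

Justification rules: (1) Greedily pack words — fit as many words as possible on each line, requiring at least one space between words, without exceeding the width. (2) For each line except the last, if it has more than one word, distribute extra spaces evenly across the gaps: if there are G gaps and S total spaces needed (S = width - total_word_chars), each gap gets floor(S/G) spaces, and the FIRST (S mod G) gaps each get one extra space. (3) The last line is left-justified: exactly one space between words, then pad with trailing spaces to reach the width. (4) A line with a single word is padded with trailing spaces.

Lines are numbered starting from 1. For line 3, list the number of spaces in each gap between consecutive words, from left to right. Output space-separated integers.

Answer: 2 1

Derivation:
Line 1: ['heart', 'dirty', 'make', 'go'] (min_width=19, slack=4)
Line 2: ['waterfall', 'computer', 'go'] (min_width=21, slack=2)
Line 3: ['universe', 'pharmacy', 'hard'] (min_width=22, slack=1)
Line 4: ['old', 'cheese', 'blue', 'any'] (min_width=19, slack=4)
Line 5: ['electric', 'quick', 'rain', 'do'] (min_width=22, slack=1)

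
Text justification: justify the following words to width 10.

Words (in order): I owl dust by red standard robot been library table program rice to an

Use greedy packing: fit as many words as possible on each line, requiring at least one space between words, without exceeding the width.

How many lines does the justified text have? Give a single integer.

Line 1: ['I', 'owl', 'dust'] (min_width=10, slack=0)
Line 2: ['by', 'red'] (min_width=6, slack=4)
Line 3: ['standard'] (min_width=8, slack=2)
Line 4: ['robot', 'been'] (min_width=10, slack=0)
Line 5: ['library'] (min_width=7, slack=3)
Line 6: ['table'] (min_width=5, slack=5)
Line 7: ['program'] (min_width=7, slack=3)
Line 8: ['rice', 'to', 'an'] (min_width=10, slack=0)
Total lines: 8

Answer: 8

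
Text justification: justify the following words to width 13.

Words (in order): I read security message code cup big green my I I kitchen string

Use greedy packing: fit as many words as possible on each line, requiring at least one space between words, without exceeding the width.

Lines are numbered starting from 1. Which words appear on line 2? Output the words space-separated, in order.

Line 1: ['I', 'read'] (min_width=6, slack=7)
Line 2: ['security'] (min_width=8, slack=5)
Line 3: ['message', 'code'] (min_width=12, slack=1)
Line 4: ['cup', 'big', 'green'] (min_width=13, slack=0)
Line 5: ['my', 'I', 'I'] (min_width=6, slack=7)
Line 6: ['kitchen'] (min_width=7, slack=6)
Line 7: ['string'] (min_width=6, slack=7)

Answer: security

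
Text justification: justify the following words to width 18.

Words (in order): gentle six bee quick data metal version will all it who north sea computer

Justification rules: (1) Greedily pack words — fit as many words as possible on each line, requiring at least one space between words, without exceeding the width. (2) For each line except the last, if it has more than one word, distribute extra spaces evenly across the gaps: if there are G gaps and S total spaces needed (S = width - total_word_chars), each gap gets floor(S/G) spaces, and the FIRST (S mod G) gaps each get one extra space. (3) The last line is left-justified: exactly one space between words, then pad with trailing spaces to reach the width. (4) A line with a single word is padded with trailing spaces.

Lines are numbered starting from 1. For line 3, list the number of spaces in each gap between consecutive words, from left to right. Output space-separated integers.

Line 1: ['gentle', 'six', 'bee'] (min_width=14, slack=4)
Line 2: ['quick', 'data', 'metal'] (min_width=16, slack=2)
Line 3: ['version', 'will', 'all'] (min_width=16, slack=2)
Line 4: ['it', 'who', 'north', 'sea'] (min_width=16, slack=2)
Line 5: ['computer'] (min_width=8, slack=10)

Answer: 2 2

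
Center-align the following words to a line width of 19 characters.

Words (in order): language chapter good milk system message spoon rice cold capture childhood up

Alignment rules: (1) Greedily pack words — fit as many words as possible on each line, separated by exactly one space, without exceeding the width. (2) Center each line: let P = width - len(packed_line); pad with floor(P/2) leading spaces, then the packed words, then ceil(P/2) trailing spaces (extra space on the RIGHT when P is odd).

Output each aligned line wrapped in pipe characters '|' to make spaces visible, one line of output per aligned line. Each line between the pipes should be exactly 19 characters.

Answer: | language chapter  |
| good milk system  |
|message spoon rice |
|   cold capture    |
|   childhood up    |

Derivation:
Line 1: ['language', 'chapter'] (min_width=16, slack=3)
Line 2: ['good', 'milk', 'system'] (min_width=16, slack=3)
Line 3: ['message', 'spoon', 'rice'] (min_width=18, slack=1)
Line 4: ['cold', 'capture'] (min_width=12, slack=7)
Line 5: ['childhood', 'up'] (min_width=12, slack=7)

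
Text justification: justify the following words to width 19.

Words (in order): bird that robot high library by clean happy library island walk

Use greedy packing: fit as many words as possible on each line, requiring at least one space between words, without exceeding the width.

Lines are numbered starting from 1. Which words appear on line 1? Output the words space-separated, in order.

Answer: bird that robot

Derivation:
Line 1: ['bird', 'that', 'robot'] (min_width=15, slack=4)
Line 2: ['high', 'library', 'by'] (min_width=15, slack=4)
Line 3: ['clean', 'happy', 'library'] (min_width=19, slack=0)
Line 4: ['island', 'walk'] (min_width=11, slack=8)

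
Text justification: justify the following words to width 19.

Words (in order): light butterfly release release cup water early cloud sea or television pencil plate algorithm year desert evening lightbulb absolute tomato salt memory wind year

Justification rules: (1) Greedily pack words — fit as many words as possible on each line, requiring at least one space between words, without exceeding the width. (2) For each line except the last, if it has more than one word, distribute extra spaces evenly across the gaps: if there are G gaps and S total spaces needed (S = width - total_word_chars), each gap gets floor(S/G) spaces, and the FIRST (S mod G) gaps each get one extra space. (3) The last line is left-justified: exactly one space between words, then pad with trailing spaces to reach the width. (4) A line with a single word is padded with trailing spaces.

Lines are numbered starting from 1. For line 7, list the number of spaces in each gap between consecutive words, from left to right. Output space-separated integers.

Line 1: ['light', 'butterfly'] (min_width=15, slack=4)
Line 2: ['release', 'release', 'cup'] (min_width=19, slack=0)
Line 3: ['water', 'early', 'cloud'] (min_width=17, slack=2)
Line 4: ['sea', 'or', 'television'] (min_width=17, slack=2)
Line 5: ['pencil', 'plate'] (min_width=12, slack=7)
Line 6: ['algorithm', 'year'] (min_width=14, slack=5)
Line 7: ['desert', 'evening'] (min_width=14, slack=5)
Line 8: ['lightbulb', 'absolute'] (min_width=18, slack=1)
Line 9: ['tomato', 'salt', 'memory'] (min_width=18, slack=1)
Line 10: ['wind', 'year'] (min_width=9, slack=10)

Answer: 6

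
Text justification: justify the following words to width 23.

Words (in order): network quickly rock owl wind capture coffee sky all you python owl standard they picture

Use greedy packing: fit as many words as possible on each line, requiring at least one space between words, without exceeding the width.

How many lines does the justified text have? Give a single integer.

Answer: 4

Derivation:
Line 1: ['network', 'quickly', 'rock'] (min_width=20, slack=3)
Line 2: ['owl', 'wind', 'capture', 'coffee'] (min_width=23, slack=0)
Line 3: ['sky', 'all', 'you', 'python', 'owl'] (min_width=22, slack=1)
Line 4: ['standard', 'they', 'picture'] (min_width=21, slack=2)
Total lines: 4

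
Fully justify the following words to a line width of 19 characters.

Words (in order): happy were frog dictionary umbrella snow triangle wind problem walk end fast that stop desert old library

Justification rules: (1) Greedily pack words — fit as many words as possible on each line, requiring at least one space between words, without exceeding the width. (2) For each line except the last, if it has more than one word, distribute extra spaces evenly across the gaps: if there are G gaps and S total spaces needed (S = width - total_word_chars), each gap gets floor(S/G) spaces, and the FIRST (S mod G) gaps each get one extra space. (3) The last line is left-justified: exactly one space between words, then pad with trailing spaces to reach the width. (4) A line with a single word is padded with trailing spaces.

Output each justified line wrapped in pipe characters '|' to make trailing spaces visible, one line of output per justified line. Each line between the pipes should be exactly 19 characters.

Answer: |happy   were   frog|
|dictionary umbrella|
|snow  triangle wind|
|problem   walk  end|
|fast    that   stop|
|desert old library |

Derivation:
Line 1: ['happy', 'were', 'frog'] (min_width=15, slack=4)
Line 2: ['dictionary', 'umbrella'] (min_width=19, slack=0)
Line 3: ['snow', 'triangle', 'wind'] (min_width=18, slack=1)
Line 4: ['problem', 'walk', 'end'] (min_width=16, slack=3)
Line 5: ['fast', 'that', 'stop'] (min_width=14, slack=5)
Line 6: ['desert', 'old', 'library'] (min_width=18, slack=1)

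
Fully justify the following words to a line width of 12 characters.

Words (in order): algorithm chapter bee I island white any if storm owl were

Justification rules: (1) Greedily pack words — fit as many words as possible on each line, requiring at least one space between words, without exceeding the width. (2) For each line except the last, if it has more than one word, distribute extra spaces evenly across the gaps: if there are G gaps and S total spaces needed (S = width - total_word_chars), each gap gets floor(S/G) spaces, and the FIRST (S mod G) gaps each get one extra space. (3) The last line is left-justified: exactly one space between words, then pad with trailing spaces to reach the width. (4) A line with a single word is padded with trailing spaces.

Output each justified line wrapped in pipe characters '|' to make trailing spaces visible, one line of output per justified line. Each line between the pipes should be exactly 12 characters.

Answer: |algorithm   |
|chapter  bee|
|I     island|
|white any if|
|storm    owl|
|were        |

Derivation:
Line 1: ['algorithm'] (min_width=9, slack=3)
Line 2: ['chapter', 'bee'] (min_width=11, slack=1)
Line 3: ['I', 'island'] (min_width=8, slack=4)
Line 4: ['white', 'any', 'if'] (min_width=12, slack=0)
Line 5: ['storm', 'owl'] (min_width=9, slack=3)
Line 6: ['were'] (min_width=4, slack=8)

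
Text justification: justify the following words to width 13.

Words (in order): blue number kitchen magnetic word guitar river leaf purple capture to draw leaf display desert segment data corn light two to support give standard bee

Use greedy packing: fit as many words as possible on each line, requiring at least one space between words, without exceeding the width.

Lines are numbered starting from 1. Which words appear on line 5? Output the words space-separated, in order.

Line 1: ['blue', 'number'] (min_width=11, slack=2)
Line 2: ['kitchen'] (min_width=7, slack=6)
Line 3: ['magnetic', 'word'] (min_width=13, slack=0)
Line 4: ['guitar', 'river'] (min_width=12, slack=1)
Line 5: ['leaf', 'purple'] (min_width=11, slack=2)
Line 6: ['capture', 'to'] (min_width=10, slack=3)
Line 7: ['draw', 'leaf'] (min_width=9, slack=4)
Line 8: ['display'] (min_width=7, slack=6)
Line 9: ['desert'] (min_width=6, slack=7)
Line 10: ['segment', 'data'] (min_width=12, slack=1)
Line 11: ['corn', 'light'] (min_width=10, slack=3)
Line 12: ['two', 'to'] (min_width=6, slack=7)
Line 13: ['support', 'give'] (min_width=12, slack=1)
Line 14: ['standard', 'bee'] (min_width=12, slack=1)

Answer: leaf purple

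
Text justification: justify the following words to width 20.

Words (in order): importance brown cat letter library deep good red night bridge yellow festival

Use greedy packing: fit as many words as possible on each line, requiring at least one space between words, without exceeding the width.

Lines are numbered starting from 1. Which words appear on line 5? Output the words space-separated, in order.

Answer: festival

Derivation:
Line 1: ['importance', 'brown', 'cat'] (min_width=20, slack=0)
Line 2: ['letter', 'library', 'deep'] (min_width=19, slack=1)
Line 3: ['good', 'red', 'night'] (min_width=14, slack=6)
Line 4: ['bridge', 'yellow'] (min_width=13, slack=7)
Line 5: ['festival'] (min_width=8, slack=12)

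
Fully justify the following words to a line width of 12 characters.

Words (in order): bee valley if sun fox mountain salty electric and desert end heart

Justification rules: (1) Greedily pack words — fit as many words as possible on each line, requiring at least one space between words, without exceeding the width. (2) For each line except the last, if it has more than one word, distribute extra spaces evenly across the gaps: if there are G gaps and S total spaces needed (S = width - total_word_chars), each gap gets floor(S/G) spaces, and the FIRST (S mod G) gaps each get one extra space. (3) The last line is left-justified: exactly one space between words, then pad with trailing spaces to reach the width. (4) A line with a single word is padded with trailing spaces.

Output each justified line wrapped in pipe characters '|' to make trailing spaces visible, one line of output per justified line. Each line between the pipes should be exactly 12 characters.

Answer: |bee   valley|
|if  sun  fox|
|mountain    |
|salty       |
|electric and|
|desert   end|
|heart       |

Derivation:
Line 1: ['bee', 'valley'] (min_width=10, slack=2)
Line 2: ['if', 'sun', 'fox'] (min_width=10, slack=2)
Line 3: ['mountain'] (min_width=8, slack=4)
Line 4: ['salty'] (min_width=5, slack=7)
Line 5: ['electric', 'and'] (min_width=12, slack=0)
Line 6: ['desert', 'end'] (min_width=10, slack=2)
Line 7: ['heart'] (min_width=5, slack=7)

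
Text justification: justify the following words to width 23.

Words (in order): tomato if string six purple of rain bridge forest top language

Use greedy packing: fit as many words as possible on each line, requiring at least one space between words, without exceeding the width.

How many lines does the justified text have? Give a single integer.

Answer: 3

Derivation:
Line 1: ['tomato', 'if', 'string', 'six'] (min_width=20, slack=3)
Line 2: ['purple', 'of', 'rain', 'bridge'] (min_width=21, slack=2)
Line 3: ['forest', 'top', 'language'] (min_width=19, slack=4)
Total lines: 3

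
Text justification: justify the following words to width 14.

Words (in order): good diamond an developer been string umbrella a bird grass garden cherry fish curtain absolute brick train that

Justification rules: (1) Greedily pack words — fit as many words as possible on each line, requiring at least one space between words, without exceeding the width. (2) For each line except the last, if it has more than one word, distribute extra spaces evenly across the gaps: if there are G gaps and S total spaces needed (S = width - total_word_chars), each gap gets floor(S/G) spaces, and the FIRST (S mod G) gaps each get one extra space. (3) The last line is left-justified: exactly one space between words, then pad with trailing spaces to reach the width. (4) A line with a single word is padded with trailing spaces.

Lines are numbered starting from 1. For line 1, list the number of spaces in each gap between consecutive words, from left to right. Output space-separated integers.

Line 1: ['good', 'diamond'] (min_width=12, slack=2)
Line 2: ['an', 'developer'] (min_width=12, slack=2)
Line 3: ['been', 'string'] (min_width=11, slack=3)
Line 4: ['umbrella', 'a'] (min_width=10, slack=4)
Line 5: ['bird', 'grass'] (min_width=10, slack=4)
Line 6: ['garden', 'cherry'] (min_width=13, slack=1)
Line 7: ['fish', 'curtain'] (min_width=12, slack=2)
Line 8: ['absolute', 'brick'] (min_width=14, slack=0)
Line 9: ['train', 'that'] (min_width=10, slack=4)

Answer: 3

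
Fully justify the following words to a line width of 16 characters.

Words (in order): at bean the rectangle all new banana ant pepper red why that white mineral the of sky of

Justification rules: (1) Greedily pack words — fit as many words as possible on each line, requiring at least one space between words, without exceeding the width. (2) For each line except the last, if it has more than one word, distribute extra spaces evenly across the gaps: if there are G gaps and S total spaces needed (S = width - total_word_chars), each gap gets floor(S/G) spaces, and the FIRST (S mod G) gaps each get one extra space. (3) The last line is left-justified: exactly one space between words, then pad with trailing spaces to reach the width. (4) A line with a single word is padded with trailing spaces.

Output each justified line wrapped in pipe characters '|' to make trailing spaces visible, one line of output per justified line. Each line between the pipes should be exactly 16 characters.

Line 1: ['at', 'bean', 'the'] (min_width=11, slack=5)
Line 2: ['rectangle', 'all'] (min_width=13, slack=3)
Line 3: ['new', 'banana', 'ant'] (min_width=14, slack=2)
Line 4: ['pepper', 'red', 'why'] (min_width=14, slack=2)
Line 5: ['that', 'white'] (min_width=10, slack=6)
Line 6: ['mineral', 'the', 'of'] (min_width=14, slack=2)
Line 7: ['sky', 'of'] (min_width=6, slack=10)

Answer: |at    bean   the|
|rectangle    all|
|new  banana  ant|
|pepper  red  why|
|that       white|
|mineral  the  of|
|sky of          |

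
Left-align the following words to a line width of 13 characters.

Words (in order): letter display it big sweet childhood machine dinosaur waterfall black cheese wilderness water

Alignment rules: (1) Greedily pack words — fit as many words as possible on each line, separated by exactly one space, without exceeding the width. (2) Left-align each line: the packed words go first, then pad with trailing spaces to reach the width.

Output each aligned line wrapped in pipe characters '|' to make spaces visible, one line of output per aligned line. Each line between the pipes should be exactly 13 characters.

Line 1: ['letter'] (min_width=6, slack=7)
Line 2: ['display', 'it'] (min_width=10, slack=3)
Line 3: ['big', 'sweet'] (min_width=9, slack=4)
Line 4: ['childhood'] (min_width=9, slack=4)
Line 5: ['machine'] (min_width=7, slack=6)
Line 6: ['dinosaur'] (min_width=8, slack=5)
Line 7: ['waterfall'] (min_width=9, slack=4)
Line 8: ['black', 'cheese'] (min_width=12, slack=1)
Line 9: ['wilderness'] (min_width=10, slack=3)
Line 10: ['water'] (min_width=5, slack=8)

Answer: |letter       |
|display it   |
|big sweet    |
|childhood    |
|machine      |
|dinosaur     |
|waterfall    |
|black cheese |
|wilderness   |
|water        |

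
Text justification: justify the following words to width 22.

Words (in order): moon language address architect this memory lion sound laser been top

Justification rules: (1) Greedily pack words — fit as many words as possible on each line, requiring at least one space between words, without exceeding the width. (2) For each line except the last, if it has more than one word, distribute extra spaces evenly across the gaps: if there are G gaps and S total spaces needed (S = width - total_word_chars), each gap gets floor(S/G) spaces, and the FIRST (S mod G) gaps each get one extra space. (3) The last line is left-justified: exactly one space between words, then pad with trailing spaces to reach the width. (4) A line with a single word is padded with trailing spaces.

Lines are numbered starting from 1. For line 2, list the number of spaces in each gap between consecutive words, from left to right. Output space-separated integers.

Line 1: ['moon', 'language', 'address'] (min_width=21, slack=1)
Line 2: ['architect', 'this', 'memory'] (min_width=21, slack=1)
Line 3: ['lion', 'sound', 'laser', 'been'] (min_width=21, slack=1)
Line 4: ['top'] (min_width=3, slack=19)

Answer: 2 1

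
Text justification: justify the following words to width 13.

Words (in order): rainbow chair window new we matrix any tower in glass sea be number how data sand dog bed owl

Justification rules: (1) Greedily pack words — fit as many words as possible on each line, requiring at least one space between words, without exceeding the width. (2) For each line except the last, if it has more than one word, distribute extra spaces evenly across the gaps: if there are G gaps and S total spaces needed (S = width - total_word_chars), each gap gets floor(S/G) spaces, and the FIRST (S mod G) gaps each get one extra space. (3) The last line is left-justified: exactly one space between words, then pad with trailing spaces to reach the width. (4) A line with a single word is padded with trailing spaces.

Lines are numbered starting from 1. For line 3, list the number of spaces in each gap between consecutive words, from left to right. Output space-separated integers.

Line 1: ['rainbow', 'chair'] (min_width=13, slack=0)
Line 2: ['window', 'new', 'we'] (min_width=13, slack=0)
Line 3: ['matrix', 'any'] (min_width=10, slack=3)
Line 4: ['tower', 'in'] (min_width=8, slack=5)
Line 5: ['glass', 'sea', 'be'] (min_width=12, slack=1)
Line 6: ['number', 'how'] (min_width=10, slack=3)
Line 7: ['data', 'sand', 'dog'] (min_width=13, slack=0)
Line 8: ['bed', 'owl'] (min_width=7, slack=6)

Answer: 4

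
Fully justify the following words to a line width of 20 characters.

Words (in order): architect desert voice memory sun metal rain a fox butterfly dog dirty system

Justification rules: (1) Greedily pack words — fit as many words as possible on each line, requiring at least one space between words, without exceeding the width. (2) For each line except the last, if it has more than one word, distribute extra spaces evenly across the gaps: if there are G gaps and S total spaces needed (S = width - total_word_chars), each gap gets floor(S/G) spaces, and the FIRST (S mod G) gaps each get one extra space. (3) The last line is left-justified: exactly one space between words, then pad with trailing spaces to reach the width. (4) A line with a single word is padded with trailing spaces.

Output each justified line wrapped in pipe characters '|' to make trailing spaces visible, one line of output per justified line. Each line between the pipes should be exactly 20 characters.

Line 1: ['architect', 'desert'] (min_width=16, slack=4)
Line 2: ['voice', 'memory', 'sun'] (min_width=16, slack=4)
Line 3: ['metal', 'rain', 'a', 'fox'] (min_width=16, slack=4)
Line 4: ['butterfly', 'dog', 'dirty'] (min_width=19, slack=1)
Line 5: ['system'] (min_width=6, slack=14)

Answer: |architect     desert|
|voice   memory   sun|
|metal   rain  a  fox|
|butterfly  dog dirty|
|system              |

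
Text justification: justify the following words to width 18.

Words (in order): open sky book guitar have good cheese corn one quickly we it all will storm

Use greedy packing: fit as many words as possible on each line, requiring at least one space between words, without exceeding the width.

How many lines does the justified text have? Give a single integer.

Line 1: ['open', 'sky', 'book'] (min_width=13, slack=5)
Line 2: ['guitar', 'have', 'good'] (min_width=16, slack=2)
Line 3: ['cheese', 'corn', 'one'] (min_width=15, slack=3)
Line 4: ['quickly', 'we', 'it', 'all'] (min_width=17, slack=1)
Line 5: ['will', 'storm'] (min_width=10, slack=8)
Total lines: 5

Answer: 5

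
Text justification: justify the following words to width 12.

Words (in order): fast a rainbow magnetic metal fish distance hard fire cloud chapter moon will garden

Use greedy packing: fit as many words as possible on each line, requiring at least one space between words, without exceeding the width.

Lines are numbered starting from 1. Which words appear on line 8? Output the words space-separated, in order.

Line 1: ['fast', 'a'] (min_width=6, slack=6)
Line 2: ['rainbow'] (min_width=7, slack=5)
Line 3: ['magnetic'] (min_width=8, slack=4)
Line 4: ['metal', 'fish'] (min_width=10, slack=2)
Line 5: ['distance'] (min_width=8, slack=4)
Line 6: ['hard', 'fire'] (min_width=9, slack=3)
Line 7: ['cloud'] (min_width=5, slack=7)
Line 8: ['chapter', 'moon'] (min_width=12, slack=0)
Line 9: ['will', 'garden'] (min_width=11, slack=1)

Answer: chapter moon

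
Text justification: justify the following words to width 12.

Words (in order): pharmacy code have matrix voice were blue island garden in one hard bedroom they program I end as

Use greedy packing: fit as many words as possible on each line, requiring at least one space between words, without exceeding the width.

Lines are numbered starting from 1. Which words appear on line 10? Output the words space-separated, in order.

Answer: end as

Derivation:
Line 1: ['pharmacy'] (min_width=8, slack=4)
Line 2: ['code', 'have'] (min_width=9, slack=3)
Line 3: ['matrix', 'voice'] (min_width=12, slack=0)
Line 4: ['were', 'blue'] (min_width=9, slack=3)
Line 5: ['island'] (min_width=6, slack=6)
Line 6: ['garden', 'in'] (min_width=9, slack=3)
Line 7: ['one', 'hard'] (min_width=8, slack=4)
Line 8: ['bedroom', 'they'] (min_width=12, slack=0)
Line 9: ['program', 'I'] (min_width=9, slack=3)
Line 10: ['end', 'as'] (min_width=6, slack=6)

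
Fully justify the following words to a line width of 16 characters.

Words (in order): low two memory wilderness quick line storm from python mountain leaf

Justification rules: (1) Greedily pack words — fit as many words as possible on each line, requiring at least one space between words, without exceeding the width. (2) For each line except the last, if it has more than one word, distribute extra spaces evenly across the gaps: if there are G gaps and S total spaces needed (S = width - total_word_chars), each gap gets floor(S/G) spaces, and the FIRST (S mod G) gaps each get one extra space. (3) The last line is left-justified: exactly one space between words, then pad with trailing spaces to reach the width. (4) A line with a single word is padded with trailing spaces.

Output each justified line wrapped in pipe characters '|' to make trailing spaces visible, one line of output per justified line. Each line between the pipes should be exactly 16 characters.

Line 1: ['low', 'two', 'memory'] (min_width=14, slack=2)
Line 2: ['wilderness', 'quick'] (min_width=16, slack=0)
Line 3: ['line', 'storm', 'from'] (min_width=15, slack=1)
Line 4: ['python', 'mountain'] (min_width=15, slack=1)
Line 5: ['leaf'] (min_width=4, slack=12)

Answer: |low  two  memory|
|wilderness quick|
|line  storm from|
|python  mountain|
|leaf            |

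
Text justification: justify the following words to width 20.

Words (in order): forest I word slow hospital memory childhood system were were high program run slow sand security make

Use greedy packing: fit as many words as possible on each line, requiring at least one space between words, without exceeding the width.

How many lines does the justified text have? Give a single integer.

Answer: 6

Derivation:
Line 1: ['forest', 'I', 'word', 'slow'] (min_width=18, slack=2)
Line 2: ['hospital', 'memory'] (min_width=15, slack=5)
Line 3: ['childhood', 'system'] (min_width=16, slack=4)
Line 4: ['were', 'were', 'high'] (min_width=14, slack=6)
Line 5: ['program', 'run', 'slow'] (min_width=16, slack=4)
Line 6: ['sand', 'security', 'make'] (min_width=18, slack=2)
Total lines: 6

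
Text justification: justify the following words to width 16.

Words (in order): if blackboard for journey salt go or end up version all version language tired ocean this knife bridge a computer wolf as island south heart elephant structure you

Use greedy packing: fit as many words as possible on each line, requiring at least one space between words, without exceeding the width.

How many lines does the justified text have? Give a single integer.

Line 1: ['if', 'blackboard'] (min_width=13, slack=3)
Line 2: ['for', 'journey', 'salt'] (min_width=16, slack=0)
Line 3: ['go', 'or', 'end', 'up'] (min_width=12, slack=4)
Line 4: ['version', 'all'] (min_width=11, slack=5)
Line 5: ['version', 'language'] (min_width=16, slack=0)
Line 6: ['tired', 'ocean', 'this'] (min_width=16, slack=0)
Line 7: ['knife', 'bridge', 'a'] (min_width=14, slack=2)
Line 8: ['computer', 'wolf', 'as'] (min_width=16, slack=0)
Line 9: ['island', 'south'] (min_width=12, slack=4)
Line 10: ['heart', 'elephant'] (min_width=14, slack=2)
Line 11: ['structure', 'you'] (min_width=13, slack=3)
Total lines: 11

Answer: 11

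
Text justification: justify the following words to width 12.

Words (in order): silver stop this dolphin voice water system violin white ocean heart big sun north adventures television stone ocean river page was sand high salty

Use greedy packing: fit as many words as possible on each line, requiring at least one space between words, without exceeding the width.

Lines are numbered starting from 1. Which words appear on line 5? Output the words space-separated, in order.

Answer: violin white

Derivation:
Line 1: ['silver', 'stop'] (min_width=11, slack=1)
Line 2: ['this', 'dolphin'] (min_width=12, slack=0)
Line 3: ['voice', 'water'] (min_width=11, slack=1)
Line 4: ['system'] (min_width=6, slack=6)
Line 5: ['violin', 'white'] (min_width=12, slack=0)
Line 6: ['ocean', 'heart'] (min_width=11, slack=1)
Line 7: ['big', 'sun'] (min_width=7, slack=5)
Line 8: ['north'] (min_width=5, slack=7)
Line 9: ['adventures'] (min_width=10, slack=2)
Line 10: ['television'] (min_width=10, slack=2)
Line 11: ['stone', 'ocean'] (min_width=11, slack=1)
Line 12: ['river', 'page'] (min_width=10, slack=2)
Line 13: ['was', 'sand'] (min_width=8, slack=4)
Line 14: ['high', 'salty'] (min_width=10, slack=2)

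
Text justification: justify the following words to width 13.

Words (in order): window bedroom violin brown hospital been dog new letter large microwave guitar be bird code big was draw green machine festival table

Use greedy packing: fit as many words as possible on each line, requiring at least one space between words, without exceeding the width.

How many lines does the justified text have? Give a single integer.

Line 1: ['window'] (min_width=6, slack=7)
Line 2: ['bedroom'] (min_width=7, slack=6)
Line 3: ['violin', 'brown'] (min_width=12, slack=1)
Line 4: ['hospital', 'been'] (min_width=13, slack=0)
Line 5: ['dog', 'new'] (min_width=7, slack=6)
Line 6: ['letter', 'large'] (min_width=12, slack=1)
Line 7: ['microwave'] (min_width=9, slack=4)
Line 8: ['guitar', 'be'] (min_width=9, slack=4)
Line 9: ['bird', 'code', 'big'] (min_width=13, slack=0)
Line 10: ['was', 'draw'] (min_width=8, slack=5)
Line 11: ['green', 'machine'] (min_width=13, slack=0)
Line 12: ['festival'] (min_width=8, slack=5)
Line 13: ['table'] (min_width=5, slack=8)
Total lines: 13

Answer: 13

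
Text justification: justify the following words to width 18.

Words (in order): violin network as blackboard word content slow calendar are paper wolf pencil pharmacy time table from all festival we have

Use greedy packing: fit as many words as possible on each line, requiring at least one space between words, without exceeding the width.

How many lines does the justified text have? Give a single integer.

Answer: 8

Derivation:
Line 1: ['violin', 'network', 'as'] (min_width=17, slack=1)
Line 2: ['blackboard', 'word'] (min_width=15, slack=3)
Line 3: ['content', 'slow'] (min_width=12, slack=6)
Line 4: ['calendar', 'are', 'paper'] (min_width=18, slack=0)
Line 5: ['wolf', 'pencil'] (min_width=11, slack=7)
Line 6: ['pharmacy', 'time'] (min_width=13, slack=5)
Line 7: ['table', 'from', 'all'] (min_width=14, slack=4)
Line 8: ['festival', 'we', 'have'] (min_width=16, slack=2)
Total lines: 8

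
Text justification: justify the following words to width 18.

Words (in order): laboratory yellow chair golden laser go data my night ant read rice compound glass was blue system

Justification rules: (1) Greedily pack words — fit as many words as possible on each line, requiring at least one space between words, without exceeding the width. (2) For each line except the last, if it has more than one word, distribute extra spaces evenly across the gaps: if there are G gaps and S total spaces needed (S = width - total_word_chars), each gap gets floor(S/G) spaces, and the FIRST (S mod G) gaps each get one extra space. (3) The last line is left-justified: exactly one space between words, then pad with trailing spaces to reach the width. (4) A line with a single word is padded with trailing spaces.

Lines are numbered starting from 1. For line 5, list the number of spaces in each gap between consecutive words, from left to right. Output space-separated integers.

Answer: 1 1

Derivation:
Line 1: ['laboratory', 'yellow'] (min_width=17, slack=1)
Line 2: ['chair', 'golden', 'laser'] (min_width=18, slack=0)
Line 3: ['go', 'data', 'my', 'night'] (min_width=16, slack=2)
Line 4: ['ant', 'read', 'rice'] (min_width=13, slack=5)
Line 5: ['compound', 'glass', 'was'] (min_width=18, slack=0)
Line 6: ['blue', 'system'] (min_width=11, slack=7)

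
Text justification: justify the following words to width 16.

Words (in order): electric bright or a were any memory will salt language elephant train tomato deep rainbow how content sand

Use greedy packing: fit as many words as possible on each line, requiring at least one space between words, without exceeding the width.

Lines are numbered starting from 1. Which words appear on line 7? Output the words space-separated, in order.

Answer: rainbow how

Derivation:
Line 1: ['electric', 'bright'] (min_width=15, slack=1)
Line 2: ['or', 'a', 'were', 'any'] (min_width=13, slack=3)
Line 3: ['memory', 'will', 'salt'] (min_width=16, slack=0)
Line 4: ['language'] (min_width=8, slack=8)
Line 5: ['elephant', 'train'] (min_width=14, slack=2)
Line 6: ['tomato', 'deep'] (min_width=11, slack=5)
Line 7: ['rainbow', 'how'] (min_width=11, slack=5)
Line 8: ['content', 'sand'] (min_width=12, slack=4)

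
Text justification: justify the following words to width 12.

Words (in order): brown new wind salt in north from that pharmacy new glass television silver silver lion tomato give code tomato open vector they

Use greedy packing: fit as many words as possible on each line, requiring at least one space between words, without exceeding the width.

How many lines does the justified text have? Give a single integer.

Line 1: ['brown', 'new'] (min_width=9, slack=3)
Line 2: ['wind', 'salt', 'in'] (min_width=12, slack=0)
Line 3: ['north', 'from'] (min_width=10, slack=2)
Line 4: ['that'] (min_width=4, slack=8)
Line 5: ['pharmacy', 'new'] (min_width=12, slack=0)
Line 6: ['glass'] (min_width=5, slack=7)
Line 7: ['television'] (min_width=10, slack=2)
Line 8: ['silver'] (min_width=6, slack=6)
Line 9: ['silver', 'lion'] (min_width=11, slack=1)
Line 10: ['tomato', 'give'] (min_width=11, slack=1)
Line 11: ['code', 'tomato'] (min_width=11, slack=1)
Line 12: ['open', 'vector'] (min_width=11, slack=1)
Line 13: ['they'] (min_width=4, slack=8)
Total lines: 13

Answer: 13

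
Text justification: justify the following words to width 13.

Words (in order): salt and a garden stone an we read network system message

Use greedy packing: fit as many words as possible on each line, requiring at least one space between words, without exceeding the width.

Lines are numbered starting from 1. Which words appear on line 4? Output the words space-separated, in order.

Answer: network

Derivation:
Line 1: ['salt', 'and', 'a'] (min_width=10, slack=3)
Line 2: ['garden', 'stone'] (min_width=12, slack=1)
Line 3: ['an', 'we', 'read'] (min_width=10, slack=3)
Line 4: ['network'] (min_width=7, slack=6)
Line 5: ['system'] (min_width=6, slack=7)
Line 6: ['message'] (min_width=7, slack=6)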